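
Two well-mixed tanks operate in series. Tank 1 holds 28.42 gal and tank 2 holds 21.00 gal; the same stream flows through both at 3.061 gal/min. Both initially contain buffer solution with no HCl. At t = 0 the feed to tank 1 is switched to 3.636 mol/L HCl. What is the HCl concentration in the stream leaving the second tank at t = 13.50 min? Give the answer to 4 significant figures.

Each tank obeys Vᵢ dCᵢ/dt = Q(Cᵢ₋₁ − Cᵢ), so τᵢ = Vᵢ/Q.
τ₁ = 28.42/3.061 = 9.28455 min; τ₂ = 21.00/3.061 = 6.86050 min.
Solving the cascade with C₁(0)=C₂(0)=0 gives C₂(t) = C_in[1 − (τ₁ e^(−t/τ₁) − τ₂ e^(−t/τ₂))/(τ₁ − τ₂)].
At t = 13.50: e^(−t/τ₁) = 0.233627, e^(−t/τ₂) = 0.139766.
C₂ = 3.636·[1 − (9.28455·0.233627 − 6.86050·0.139766)/(2.42404)] = 3.636·0.500728 = 1.82065 mol/L.

1.821 mol/L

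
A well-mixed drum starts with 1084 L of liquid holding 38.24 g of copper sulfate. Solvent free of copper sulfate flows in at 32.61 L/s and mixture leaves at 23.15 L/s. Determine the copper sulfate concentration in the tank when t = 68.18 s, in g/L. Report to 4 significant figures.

0.007056 g/L

Total volume: dV/dt = Q_in − Q_out = 9.46000 L/s, so V(t) = 1084 + 9.46000 t and V(68.18) = 1728.98 L.
Species balance (pure solvent in): dm/dt = −Q_out · m/V(t).
dm/m = −Q_out dt/(V₀ + 9.46000 t); integrating gives ln(m/m₀) = −(Q_out/(Q_in−Q_out)) ln(V/V₀).
m = m₀ (V₀/V)^(Q_out/(Q_in−Q_out)) = 38.24 × (1084/1728.98)^(2.44715) = 12.1992 g.
C = m/V = 12.1992/1728.98 = 0.00705571 g/L.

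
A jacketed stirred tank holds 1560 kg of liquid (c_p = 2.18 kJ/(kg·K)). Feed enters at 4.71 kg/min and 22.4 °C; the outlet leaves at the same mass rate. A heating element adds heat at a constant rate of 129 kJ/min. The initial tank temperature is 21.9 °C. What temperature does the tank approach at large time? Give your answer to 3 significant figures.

35.0 °C

Unsteady energy balance on the tank contents: M c_p dT/dt = ṁ c_p (T_in − T) + 129.
At steady state dT/dt = 0 ⇒ T_ss = T_in + Q̇/(ṁ c_p) = 22.4 + 129/(4.71·2.18) = 34.964 °C.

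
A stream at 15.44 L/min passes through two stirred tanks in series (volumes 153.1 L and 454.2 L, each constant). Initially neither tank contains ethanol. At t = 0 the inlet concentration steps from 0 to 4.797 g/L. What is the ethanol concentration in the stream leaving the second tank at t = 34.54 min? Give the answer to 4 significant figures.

Each tank obeys Vᵢ dCᵢ/dt = Q(Cᵢ₋₁ − Cᵢ), so τᵢ = Vᵢ/Q.
τ₁ = 153.1/15.44 = 9.91580 min; τ₂ = 454.2/15.44 = 29.4171 min.
Tank 1: C₁ = C_in(1 − e^(−t/τ₁)). Tank 2 (τ₁ ≠ τ₂): C₂ = C_in[1 − (τ₁ e^(−t/τ₁) − τ₂ e^(−t/τ₂))/(τ₁ − τ₂)].
At t = 34.54: e^(−t/τ₁) = 0.0307050, e^(−t/τ₂) = 0.309082.
C₂ = 4.797·[1 − (9.91580·0.0307050 − 29.4171·0.309082)/(-19.5013)] = 4.797·0.549371 = 2.63533 g/L.

2.635 g/L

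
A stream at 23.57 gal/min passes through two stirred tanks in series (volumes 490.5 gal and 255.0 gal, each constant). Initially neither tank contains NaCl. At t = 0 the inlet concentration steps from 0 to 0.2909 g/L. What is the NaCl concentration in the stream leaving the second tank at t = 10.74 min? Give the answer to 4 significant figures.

Each tank obeys Vᵢ dCᵢ/dt = Q(Cᵢ₋₁ − Cᵢ), so τᵢ = Vᵢ/Q.
τ₁ = 490.5/23.57 = 20.8104 min; τ₂ = 255.0/23.57 = 10.8188 min.
Tank 1: C₁ = C_in(1 − e^(−t/τ₁)). Tank 2 (τ₁ ≠ τ₂): C₂ = C_in[1 − (τ₁ e^(−t/τ₁) − τ₂ e^(−t/τ₂))/(τ₁ − τ₂)].
At t = 10.74: e^(−t/τ₁) = 0.596850, e^(−t/τ₂) = 0.370570.
C₂ = 0.2909·[1 − (20.8104·0.596850 − 10.8188·0.370570)/(9.99151)] = 0.2909·0.158133 = 0.0460010 g/L.

0.04600 g/L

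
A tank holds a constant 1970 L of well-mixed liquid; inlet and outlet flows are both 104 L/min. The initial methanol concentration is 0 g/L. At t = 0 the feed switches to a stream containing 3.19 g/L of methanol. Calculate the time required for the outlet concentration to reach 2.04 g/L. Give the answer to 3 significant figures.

Accumulation = in − out for the solute gives V dC/dt = Q(C_in − C), so τ = V/Q = 18.942 min.
C(t) = C_in + (C₀ − C_in) e^(−t/τ). Set C = 2.04 and solve for t:
e^(−t/τ) = (C − C_in)/(C₀ − C_in) = (2.04 − 3.19)/(0 − 3.19) = 0.36050
t = −τ ln(…) = 18.942 × 1.0203 = 19.326 min.

19.3 min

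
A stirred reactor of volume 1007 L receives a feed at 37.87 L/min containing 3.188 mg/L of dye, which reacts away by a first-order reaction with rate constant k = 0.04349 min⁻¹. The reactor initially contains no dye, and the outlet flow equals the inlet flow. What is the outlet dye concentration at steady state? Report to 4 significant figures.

Species balance: V dC/dt = Q C_in − Q C − k V C.
At steady state: 0 = Q C_in − (Q + kV) C_ss, so C_ss = Q C_in/(Q + kV).
C_ss = 37.87·3.188/(37.87 + 0.04349·1007) = 120.730/81.6644 = 1.47836 mg/L.

1.478 mg/L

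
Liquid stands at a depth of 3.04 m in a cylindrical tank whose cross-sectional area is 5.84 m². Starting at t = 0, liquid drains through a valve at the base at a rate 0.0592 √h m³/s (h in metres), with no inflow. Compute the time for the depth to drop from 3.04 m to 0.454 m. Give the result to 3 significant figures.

A dh/dt = −Q_out = −0.0592 √h.
Separate and integrate: 2(√h − √h₀) = −(0.0592/A) t.
t = 2A(√h₀ − √h)/0.0592 = 2·5.84·(√3.04 − √0.454)/0.0592
  = 11.680 × (1.7436 − 0.67380) / 0.0592 = 211.06 s.

211 s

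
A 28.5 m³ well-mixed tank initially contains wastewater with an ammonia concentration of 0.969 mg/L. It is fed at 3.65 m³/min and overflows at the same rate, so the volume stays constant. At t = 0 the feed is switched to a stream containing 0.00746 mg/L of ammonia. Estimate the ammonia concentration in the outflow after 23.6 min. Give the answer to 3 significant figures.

0.0543 mg/L

Transient balance on the dissolved component: V dC/dt = Q(C_in − C).
Rewrite as dC/dt + C/τ = C_in/τ, τ = V/Q = 7.8082 min.
This is linear first-order; C(t) = C_in + (C₀ − C_in) e^(−t/τ).
C(23.6) = 0.00746 + (0.969 − 0.00746)·e^(−23.6/7.8082) = 0.00746 + (0.96154)·0.048682 = 0.054269 mg/L.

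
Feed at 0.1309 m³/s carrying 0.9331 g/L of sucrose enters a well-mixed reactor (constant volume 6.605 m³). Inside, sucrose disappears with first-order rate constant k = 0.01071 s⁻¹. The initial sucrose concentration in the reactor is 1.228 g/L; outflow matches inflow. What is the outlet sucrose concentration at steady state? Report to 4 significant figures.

0.6057 g/L

V dC/dt = Q(C_in − C) − k V C.
At steady state: 0 = Q C_in − (Q + kV) C_ss, so C_ss = Q C_in/(Q + kV).
C_ss = 0.1309·0.9331/(0.1309 + 0.01071·6.605) = 0.122143/0.201640 = 0.605748 g/L.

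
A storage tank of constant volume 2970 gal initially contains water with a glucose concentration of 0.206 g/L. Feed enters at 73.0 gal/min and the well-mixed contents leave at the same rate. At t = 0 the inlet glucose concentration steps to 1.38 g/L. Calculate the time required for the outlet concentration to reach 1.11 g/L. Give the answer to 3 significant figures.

59.8 min

Unsteady species balance (constant V, well mixed): V dC/dt = Q(C_in − C), so τ = V/Q = 40.685 min.
C(t) = C_in + (C₀ − C_in) e^(−t/τ). Set C = 1.11 and solve for t:
e^(−t/τ) = (C − C_in)/(C₀ − C_in) = (1.11 − 1.38)/(0.206 − 1.38) = 0.22998
t = −τ ln(…) = 40.685 × 1.4698 = 59.797 min.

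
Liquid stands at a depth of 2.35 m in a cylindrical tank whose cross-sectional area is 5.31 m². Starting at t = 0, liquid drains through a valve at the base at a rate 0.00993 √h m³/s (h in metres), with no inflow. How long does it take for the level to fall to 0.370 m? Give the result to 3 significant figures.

With no inflow, A dh/dt = −0.00993 √h.
∫ h^(−1/2) dh = −(0.00993/A) ∫ dt, giving 2√h = 2√h₀ − (0.00993/A) t.
t = 2A(√h₀ − √h)/0.00993 = 2·5.31·(√2.35 − √0.370)/0.00993
  = 10.620 × (1.5330 − 0.60828) / 0.00993 = 988.95 s.

989 s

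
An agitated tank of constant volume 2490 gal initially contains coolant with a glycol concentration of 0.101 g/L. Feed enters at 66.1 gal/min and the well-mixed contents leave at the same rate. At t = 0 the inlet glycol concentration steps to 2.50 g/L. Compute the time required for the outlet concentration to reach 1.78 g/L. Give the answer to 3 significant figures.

Species balance: V dC/dt = Q(C_in − C) ⇒ τ = V/Q = 37.670 min.
C(t) = C_in + (C₀ − C_in) e^(−t/τ). Set C = 1.78 and solve for t:
e^(−t/τ) = (C − C_in)/(C₀ − C_in) = (1.78 − 2.50)/(0.101 − 2.50) = 0.30013
t = −τ ln(…) = 37.670 × 1.2036 = 45.338 min.

45.3 min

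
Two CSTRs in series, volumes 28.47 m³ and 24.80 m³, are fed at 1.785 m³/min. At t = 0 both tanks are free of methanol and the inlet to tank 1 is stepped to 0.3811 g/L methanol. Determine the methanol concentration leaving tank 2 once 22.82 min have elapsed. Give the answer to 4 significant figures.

Species balance on tank i: dCᵢ/dt = (Cᵢ₋₁ − Cᵢ)/τᵢ with τᵢ = Vᵢ/Q.
τ₁ = 28.47/1.785 = 15.9496 min; τ₂ = 24.80/1.785 = 13.8936 min.
Solving the cascade with C₁(0)=C₂(0)=0 gives C₂(t) = C_in[1 − (τ₁ e^(−t/τ₁) − τ₂ e^(−t/τ₂))/(τ₁ − τ₂)].
At t = 22.82: e^(−t/τ₁) = 0.239127, e^(−t/τ₂) = 0.193498.
C₂ = 0.3811·[1 − (15.9496·0.239127 − 13.8936·0.193498)/(2.05602)] = 0.3811·0.452532 = 0.172460 g/L.

0.1725 g/L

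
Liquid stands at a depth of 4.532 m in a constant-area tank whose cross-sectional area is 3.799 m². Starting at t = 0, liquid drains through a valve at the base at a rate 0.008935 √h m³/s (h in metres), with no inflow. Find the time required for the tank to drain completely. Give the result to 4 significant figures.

1810 s

A dh/dt = −Q_out = −0.008935 √h.
Separate and integrate: 2(√h − √h₀) = −(0.008935/A) t.
Set h = 0: 2√h₀ = (0.008935/A) t_empty ⇒ t_empty = 2A√h₀/0.008935.
t_empty = 2·3.799·√4.532/0.008935 = 7.59800·2.12885/0.008935 = 1810.30 s.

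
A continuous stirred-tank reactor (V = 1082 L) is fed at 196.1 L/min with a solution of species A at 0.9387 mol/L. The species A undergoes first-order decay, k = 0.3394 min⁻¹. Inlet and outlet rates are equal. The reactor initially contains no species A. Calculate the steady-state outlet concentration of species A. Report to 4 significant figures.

0.3268 mol/L

V dC/dt = Q(C_in − C) − k V C.
At steady state: 0 = Q C_in − (Q + kV) C_ss, so C_ss = Q C_in/(Q + kV).
C_ss = 196.1·0.9387/(196.1 + 0.3394·1082) = 184.079/563.331 = 0.326769 mol/L.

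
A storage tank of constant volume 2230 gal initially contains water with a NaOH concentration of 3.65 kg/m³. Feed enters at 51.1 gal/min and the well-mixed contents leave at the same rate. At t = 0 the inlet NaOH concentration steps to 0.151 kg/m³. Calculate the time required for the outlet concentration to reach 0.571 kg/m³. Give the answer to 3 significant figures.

92.5 min

Transient balance on the dissolved component: V dC/dt = Q(C_in − C), so τ = V/Q = 43.640 min.
C(t) = C_in + (C₀ − C_in) e^(−t/τ). Set C = 0.571 and solve for t:
e^(−t/τ) = (C − C_in)/(C₀ − C_in) = (0.571 − 0.151)/(3.65 − 0.151) = 0.12003
t = −τ ln(…) = 43.640 × 2.1200 = 92.516 min.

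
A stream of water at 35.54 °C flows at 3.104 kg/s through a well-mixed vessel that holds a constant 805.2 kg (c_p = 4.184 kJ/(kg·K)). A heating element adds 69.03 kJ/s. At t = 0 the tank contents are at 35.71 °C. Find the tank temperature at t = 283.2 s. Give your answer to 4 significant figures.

39.13 °C

M c_p dT/dt = ṁ c_p (T_in − T) + Q̇.
Rearrange: dT/dt = (T_ss − T)/τ with τ = M/ṁ = 259.407 s and T_ss = T_in + Q̇/(ṁ c_p) = 40.8553 °C.
This is linear first-order; T(t) = T_ss + (T₀ − T_ss) e^(−t/τ).
T(283.2) = 40.8553 + (-5.14526)·e^(−283.2/259.407) = 40.8553 + (-5.14526)·0.335639 = 39.1283 °C.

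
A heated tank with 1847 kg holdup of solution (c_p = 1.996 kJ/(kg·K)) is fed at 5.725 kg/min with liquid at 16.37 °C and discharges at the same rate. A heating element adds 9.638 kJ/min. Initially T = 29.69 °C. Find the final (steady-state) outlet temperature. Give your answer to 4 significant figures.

First-law balance (no shaft work): M c_p dT/dt = ṁ c_p (T_in − T) + 9.638.
At steady state dT/dt = 0 ⇒ T_ss = T_in + Q̇/(ṁ c_p) = 16.37 + 9.638/(5.725·1.996) = 17.2134 °C.

17.21 °C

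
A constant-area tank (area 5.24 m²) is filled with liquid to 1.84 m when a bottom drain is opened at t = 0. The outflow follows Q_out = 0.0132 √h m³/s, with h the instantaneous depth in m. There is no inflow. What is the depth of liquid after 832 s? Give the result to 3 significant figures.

A dh/dt = −Q_out = −0.0132 √h.
Separate and integrate: 2(√h − √h₀) = −(0.0132/A) t.
√h = √1.84 − 0.0132·832/(2·5.24) = 1.3565 − 1.0479 = 0.30853.
h = 0.30853² = 0.095189 m.

0.0952 m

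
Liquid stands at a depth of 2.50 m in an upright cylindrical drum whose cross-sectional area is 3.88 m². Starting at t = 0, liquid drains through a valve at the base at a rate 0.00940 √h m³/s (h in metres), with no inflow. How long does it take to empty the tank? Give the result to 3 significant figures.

A dh/dt = −Q_out = −0.00940 √h.
This is separable: 2 d(√h)/dt = −0.00940/A, so √h = √h₀ − (0.00940/(2A)) t.
Tank is empty when √h = 0: t_empty = 2A√h₀/0.00940.
t_empty = 2·3.88·√2.50/0.00940 = 7.7600·1.5811/0.00940 = 1305.3 s.

1310 s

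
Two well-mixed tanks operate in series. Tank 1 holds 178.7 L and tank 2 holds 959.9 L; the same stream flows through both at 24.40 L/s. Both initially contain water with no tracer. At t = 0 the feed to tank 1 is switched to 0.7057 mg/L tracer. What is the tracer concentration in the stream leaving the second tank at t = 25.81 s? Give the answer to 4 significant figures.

Time constants: τᵢ = Vᵢ/Q for each well-mixed tank.
τ₁ = 178.7/24.40 = 7.32377 s; τ₂ = 959.9/24.40 = 39.3402 s.
Solving the cascade with C₁(0)=C₂(0)=0 gives C₂(t) = C_in[1 − (τ₁ e^(−t/τ₁) − τ₂ e^(−t/τ₂))/(τ₁ − τ₂)].
At t = 25.81: e^(−t/τ₁) = 0.0294771, e^(−t/τ₂) = 0.518885.
C₂ = 0.7057·[1 − (7.32377·0.0294771 − 39.3402·0.518885)/(-32.0164)] = 0.7057·0.369162 = 0.260518 mg/L.

0.2605 mg/L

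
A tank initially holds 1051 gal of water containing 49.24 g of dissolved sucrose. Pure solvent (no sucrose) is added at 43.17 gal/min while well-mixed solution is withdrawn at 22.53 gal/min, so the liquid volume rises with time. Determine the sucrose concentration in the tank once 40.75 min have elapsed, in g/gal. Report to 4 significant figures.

0.01370 g/gal

Let m(t) be the amount of sucrose. Volume: V(t) = V₀ + (Q_in − Q_out) t = 1051 + 20.6400 t; V(40.75) = 1892.08 gal.
Species balance (pure solvent in): dm/dt = −Q_out · m/V(t).
Separate: dm/m = −Q_out dt/V(t) ⇒ ln(m/m₀) = −(Q_out/(Q_in−Q_out)) ln(V/V₀).
m = m₀ (V₀/V)^(Q_out/(Q_in−Q_out)) = 49.24 × (1051/1892.08)^(1.09157) = 25.9179 g.
C = m/V = 25.9179/1892.08 = 0.0136981 g/gal.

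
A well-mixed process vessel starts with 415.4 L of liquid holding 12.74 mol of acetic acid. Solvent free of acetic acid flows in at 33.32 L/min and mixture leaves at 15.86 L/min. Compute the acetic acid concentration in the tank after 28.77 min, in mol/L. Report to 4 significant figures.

0.006757 mol/L

Let m(t) be the amount of acetic acid. Volume: V(t) = V₀ + (Q_in − Q_out) t = 415.4 + 17.4600 t; V(28.77) = 917.724 L.
Species balance (pure solvent in): dm/dt = −Q_out · m/V(t).
dm/m = −Q_out dt/(V₀ + 17.4600 t); integrating gives ln(m/m₀) = −(Q_out/(Q_in−Q_out)) ln(V/V₀).
m = m₀ (V₀/V)^(Q_out/(Q_in−Q_out)) = 12.74 × (415.4/917.724)^(0.908362) = 6.20111 mol.
C = m/V = 6.20111/917.724 = 0.00675706 mol/L.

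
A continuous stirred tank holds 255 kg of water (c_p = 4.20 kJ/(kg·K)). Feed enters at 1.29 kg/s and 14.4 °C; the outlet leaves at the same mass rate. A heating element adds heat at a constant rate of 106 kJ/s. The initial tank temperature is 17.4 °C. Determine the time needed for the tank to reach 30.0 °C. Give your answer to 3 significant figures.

283 s

Heat balance on the well-mixed liquid: M c_p dT/dt = ṁ c_p (T_in − T) + 106.
τ = M/ṁ = 197.67 s; T_ss = T_in + Q̇/(ṁ c_p) = 33.964 °C.
T(t) = T_ss + (T₀ − T_ss) e^(−t/τ). Set T = 30.0:
e^(−t/τ) = (30.0 − 33.964)/(17.4 − 33.964) = 0.23933
t = −197.67 · ln(0.23933) = 282.65 s.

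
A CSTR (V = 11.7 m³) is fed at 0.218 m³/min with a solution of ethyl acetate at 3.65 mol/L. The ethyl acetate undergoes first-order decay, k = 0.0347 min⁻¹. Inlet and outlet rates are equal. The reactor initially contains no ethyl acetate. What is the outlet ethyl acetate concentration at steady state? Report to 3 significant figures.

Accumulation = in − out − consumed: V dC/dt = Q C_in − Q C − k V C.
At steady state: 0 = Q C_in − (Q + kV) C_ss, so C_ss = Q C_in/(Q + kV).
C_ss = 0.218·3.65/(0.218 + 0.0347·11.7) = 0.79570/0.62399 = 1.2752 mol/L.

1.28 mol/L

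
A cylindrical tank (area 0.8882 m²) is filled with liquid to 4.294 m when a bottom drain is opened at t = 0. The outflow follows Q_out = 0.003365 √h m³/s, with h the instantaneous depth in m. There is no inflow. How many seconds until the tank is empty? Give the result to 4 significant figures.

A dh/dt = −Q_out = −0.003365 √h.
This is separable: 2 d(√h)/dt = −0.003365/A, so √h = √h₀ − (0.003365/(2A)) t.
Set h = 0: 2√h₀ = (0.003365/A) t_empty ⇒ t_empty = 2A√h₀/0.003365.
t_empty = 2·0.8882·√4.294/0.003365 = 1.77640·2.07220/0.003365 = 1093.92 s.

1094 s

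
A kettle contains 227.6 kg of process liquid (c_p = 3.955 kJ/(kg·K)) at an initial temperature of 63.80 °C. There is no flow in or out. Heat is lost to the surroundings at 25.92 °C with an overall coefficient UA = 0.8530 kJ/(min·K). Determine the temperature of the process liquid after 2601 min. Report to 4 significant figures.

29.14 °C

Lumped-capacitance energy balance: M c_p dT/dt = UA(T_amb − T).
dT/dt = (T_ss − T)/τ with T_ss = T_amb = 25.9200 °C, τ = M c_p/UA = 227.6·3.955/0.8530 = 1055.28 min.
Integrating: T(t) = T_ss + (T₀ − T_ss) e^(−t/τ).
T(2601) = 25.9200 + (37.8800)·0.0850312 = 29.1410 °C.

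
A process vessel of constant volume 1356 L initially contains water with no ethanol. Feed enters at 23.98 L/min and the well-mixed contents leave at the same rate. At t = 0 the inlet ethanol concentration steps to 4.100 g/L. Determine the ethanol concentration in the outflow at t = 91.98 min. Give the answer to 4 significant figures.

3.294 g/L

Unsteady species balance (constant V, well mixed): V dC/dt = Q(C_in − C).
Time constant τ = V/Q = 1356/23.98 = 56.5471 min.
This is linear first-order; C(t) = C_in + (C₀ − C_in) e^(−t/τ).
C(91.98) = 4.100 + (0 − 4.100)·e^(−91.98/56.5471) = 4.100 + (-4.10000)·0.196595 = 3.29396 g/L.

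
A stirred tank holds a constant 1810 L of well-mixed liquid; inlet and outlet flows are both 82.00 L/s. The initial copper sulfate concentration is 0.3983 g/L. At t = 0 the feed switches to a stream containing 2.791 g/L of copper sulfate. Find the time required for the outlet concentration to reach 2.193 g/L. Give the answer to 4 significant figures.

30.61 s

Species balance: V dC/dt = Q(C_in − C) ⇒ τ = V/Q = 22.0732 s.
C(t) = C_in + (C₀ − C_in) e^(−t/τ). Set C = 2.193 and solve for t:
e^(−t/τ) = (C − C_in)/(C₀ − C_in) = (2.193 − 2.791)/(0.3983 − 2.791) = 0.249927
t = −τ ln(…) = 22.0732 × 1.38659 = 30.6064 s.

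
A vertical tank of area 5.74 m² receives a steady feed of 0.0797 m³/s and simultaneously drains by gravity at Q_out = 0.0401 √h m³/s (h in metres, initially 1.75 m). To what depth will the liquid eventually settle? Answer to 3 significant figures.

3.95 m

A dh/dt = Q_in − 0.0401 √h. Steady state requires inflow = outflow:
Q_in = 0.0401 √h_ss ⇒ √h_ss = 0.0797/0.0401 = 1.9875.
h_ss = 1.9875² = 3.9503 m. (Since h₀ = 1.75 m < h_ss, the level will rise toward this value.)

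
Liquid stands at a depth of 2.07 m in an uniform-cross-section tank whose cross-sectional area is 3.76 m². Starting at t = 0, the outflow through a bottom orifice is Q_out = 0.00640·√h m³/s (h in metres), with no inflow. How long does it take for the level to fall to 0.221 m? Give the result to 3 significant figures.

1140 s

A dh/dt = −Q_out = −0.00640 √h.
∫ h^(−1/2) dh = −(0.00640/A) ∫ dt, giving 2√h = 2√h₀ − (0.00640/A) t.
t = 2A(√h₀ − √h)/0.00640 = 2·3.76·(√2.07 − √0.221)/0.00640
  = 7.5200 × (1.4387 − 0.47011) / 0.00640 = 1138.2 s.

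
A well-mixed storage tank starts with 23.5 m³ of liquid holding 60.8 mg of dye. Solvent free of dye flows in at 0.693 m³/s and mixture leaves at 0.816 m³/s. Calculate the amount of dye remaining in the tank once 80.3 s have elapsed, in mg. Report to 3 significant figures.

1.63 mg

Let m(t) be the amount of dye. Volume: V(t) = V₀ + (Q_in − Q_out) t = 23.5 − 0.12300 t; V(80.3) = 13.623 m³.
Solute balance: dm/dt = 0 − Q_out C = −Q_out m/V(t).
dm/m = −Q_out dt/(V₀ − 0.12300 t); integrating gives ln(m/m₀) = −(Q_out/(Q_in−Q_out)) ln(V/V₀).
m = m₀ (V₀/V)^(Q_out/(Q_in−Q_out)) = 60.8 × (23.5/13.623)^(-6.6341) = 1.6330 mg.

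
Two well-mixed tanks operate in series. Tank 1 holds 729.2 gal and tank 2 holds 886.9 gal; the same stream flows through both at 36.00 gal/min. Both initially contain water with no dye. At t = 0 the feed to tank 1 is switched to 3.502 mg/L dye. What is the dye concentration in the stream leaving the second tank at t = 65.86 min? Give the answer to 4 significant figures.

2.770 mg/L

Time constants: τᵢ = Vᵢ/Q for each well-mixed tank.
τ₁ = 729.2/36.00 = 20.2556 min; τ₂ = 886.9/36.00 = 24.6361 min.
Tank 1: C₁ = C_in(1 − e^(−t/τ₁)). Tank 2 (τ₁ ≠ τ₂): C₂ = C_in[1 − (τ₁ e^(−t/τ₁) − τ₂ e^(−t/τ₂))/(τ₁ − τ₂)].
At t = 65.86: e^(−t/τ₁) = 0.0387179, e^(−t/τ₂) = 0.0690233.
C₂ = 3.502·[1 − (20.2556·0.0387179 − 24.6361·0.0690233)/(-4.38056)] = 3.502·0.790846 = 2.76954 mg/L.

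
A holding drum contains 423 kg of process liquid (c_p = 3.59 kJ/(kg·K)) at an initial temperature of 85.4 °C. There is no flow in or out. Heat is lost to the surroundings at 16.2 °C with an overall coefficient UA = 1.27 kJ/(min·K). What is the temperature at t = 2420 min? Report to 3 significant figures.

25.3 °C

Energy balance: M c_p dT/dt = −UA(T − T_amb).
dT/dt = (T_ss − T)/τ with T_ss = T_amb = 16.200 °C, τ = M c_p/UA = 423·3.59/1.27 = 1195.7 min.
Solution: T(t) = T_ss + (T₀ − T_ss) e^(−t/τ).
T(2420) = 16.200 + (69.200)·0.13214 = 25.344 °C.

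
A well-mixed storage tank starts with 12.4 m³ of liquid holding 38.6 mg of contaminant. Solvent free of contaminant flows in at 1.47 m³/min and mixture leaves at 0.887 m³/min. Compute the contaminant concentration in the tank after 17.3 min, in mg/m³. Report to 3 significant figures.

Let m(t) be the amount of contaminant. Volume: V(t) = V₀ + (Q_in − Q_out) t = 12.4 + 0.58300 t; V(17.3) = 22.486 m³.
Species balance (pure solvent in): dm/dt = −Q_out · m/V(t).
Separate: dm/m = −Q_out dt/V(t) ⇒ ln(m/m₀) = −(Q_out/(Q_in−Q_out)) ln(V/V₀).
m = m₀ (V₀/V)^(Q_out/(Q_in−Q_out)) = 38.6 × (12.4/22.486)^(1.5214) = 15.607 mg.
C = m/V = 15.607/22.486 = 0.69407 mg/m³.

0.694 mg/m³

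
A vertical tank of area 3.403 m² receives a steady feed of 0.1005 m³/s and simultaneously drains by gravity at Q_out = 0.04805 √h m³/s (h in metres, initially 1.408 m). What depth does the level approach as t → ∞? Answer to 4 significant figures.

A dh/dt = Q_in − 0.04805 √h. Steady state requires inflow = outflow:
Q_in = 0.04805 √h_ss ⇒ √h_ss = 0.1005/0.04805 = 2.09157.
h_ss = 2.09157² = 4.37467 m. (Since h₀ = 1.408 m < h_ss, the level will rise toward this value.)

4.375 m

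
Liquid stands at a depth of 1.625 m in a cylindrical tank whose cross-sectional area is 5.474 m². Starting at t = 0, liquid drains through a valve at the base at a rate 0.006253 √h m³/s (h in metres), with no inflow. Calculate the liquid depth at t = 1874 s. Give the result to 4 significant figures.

0.04178 m

With no inflow, A dh/dt = −0.006253 √h.
∫ h^(−1/2) dh = −(0.006253/A) ∫ dt, giving 2√h = 2√h₀ − (0.006253/A) t.
√h = √1.625 − 0.006253·1874/(2·5.474) = 1.27475 − 1.07034 = 0.204411.
h = 0.204411² = 0.0417840 m.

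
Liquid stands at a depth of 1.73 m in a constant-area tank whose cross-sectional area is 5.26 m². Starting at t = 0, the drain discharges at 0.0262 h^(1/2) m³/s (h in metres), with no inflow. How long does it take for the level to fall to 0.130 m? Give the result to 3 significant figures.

383 s

With no inflow, A dh/dt = −0.0262 √h.
Separate and integrate: 2(√h − √h₀) = −(0.0262/A) t.
t = 2A(√h₀ − √h)/0.0262 = 2·5.26·(√1.73 − √0.130)/0.0262
  = 10.520 × (1.3153 − 0.36056) / 0.0262 = 383.35 s.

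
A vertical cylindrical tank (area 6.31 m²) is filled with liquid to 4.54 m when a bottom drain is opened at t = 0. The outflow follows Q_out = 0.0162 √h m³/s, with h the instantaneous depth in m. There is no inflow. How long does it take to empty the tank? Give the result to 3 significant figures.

1660 s

A dh/dt = −Q_out = −0.0162 √h.
∫ h^(−1/2) dh = −(0.0162/A) ∫ dt, giving 2√h = 2√h₀ − (0.0162/A) t.
Tank is empty when √h = 0: t_empty = 2A√h₀/0.0162.
t_empty = 2·6.31·√4.54/0.0162 = 12.620·2.1307/0.0162 = 1659.9 s.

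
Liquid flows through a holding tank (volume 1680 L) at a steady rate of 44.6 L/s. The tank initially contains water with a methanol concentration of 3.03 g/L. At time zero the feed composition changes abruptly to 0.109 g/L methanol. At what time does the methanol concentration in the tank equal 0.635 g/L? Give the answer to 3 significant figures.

Species balance: V dC/dt = Q(C_in − C) ⇒ τ = V/Q = 37.668 s.
C(t) = C_in + (C₀ − C_in) e^(−t/τ). Set C = 0.635 and solve for t:
e^(−t/τ) = (C − C_in)/(C₀ − C_in) = (0.635 − 0.109)/(3.03 − 0.109) = 0.18008
t = −τ ln(…) = 37.668 × 1.7144 = 64.578 s.

64.6 s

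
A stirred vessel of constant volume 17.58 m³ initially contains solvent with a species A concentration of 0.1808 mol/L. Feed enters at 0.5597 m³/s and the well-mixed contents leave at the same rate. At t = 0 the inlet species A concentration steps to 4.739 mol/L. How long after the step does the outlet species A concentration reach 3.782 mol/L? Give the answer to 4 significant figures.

Transient balance on the dissolved component: V dC/dt = Q(C_in − C), so τ = V/Q = 31.4097 s.
C(t) = C_in + (C₀ − C_in) e^(−t/τ). Set C = 3.782 and solve for t:
e^(−t/τ) = (C − C_in)/(C₀ − C_in) = (3.782 − 4.739)/(0.1808 − 4.739) = 0.209951
t = −τ ln(…) = 31.4097 × 1.56088 = 49.0267 s.

49.03 s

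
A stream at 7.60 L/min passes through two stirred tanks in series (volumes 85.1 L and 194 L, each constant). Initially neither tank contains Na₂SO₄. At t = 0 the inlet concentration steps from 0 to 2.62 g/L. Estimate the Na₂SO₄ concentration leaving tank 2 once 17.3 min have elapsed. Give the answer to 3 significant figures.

0.687 g/L

Species balance on tank i: dCᵢ/dt = (Cᵢ₋₁ − Cᵢ)/τᵢ with τᵢ = Vᵢ/Q.
τ₁ = 85.1/7.60 = 11.197 min; τ₂ = 194/7.60 = 25.526 min.
Solving the cascade with C₁(0)=C₂(0)=0 gives C₂(t) = C_in[1 − (τ₁ e^(−t/τ₁) − τ₂ e^(−t/τ₂))/(τ₁ − τ₂)].
At t = 17.3: e^(−t/τ₁) = 0.21331, e^(−t/τ₂) = 0.50777.
C₂ = 2.62·[1 − (11.197·0.21331 − 25.526·0.50777)/(-14.329)] = 2.62·0.26213 = 0.68678 g/L.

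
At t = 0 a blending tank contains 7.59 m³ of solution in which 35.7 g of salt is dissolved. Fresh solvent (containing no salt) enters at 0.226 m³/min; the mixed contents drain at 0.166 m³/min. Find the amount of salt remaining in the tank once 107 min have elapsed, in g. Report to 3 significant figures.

Let m(t) be the amount of salt. Volume: V(t) = V₀ + (Q_in − Q_out) t = 7.59 + 0.060000 t; V(107) = 14.010 m³.
No salt enters, so dm/dt = −Q_out · (m/V).
Separate: dm/m = −Q_out dt/V(t) ⇒ ln(m/m₀) = −(Q_out/(Q_in−Q_out)) ln(V/V₀).
m = m₀ (V₀/V)^(Q_out/(Q_in−Q_out)) = 35.7 × (7.59/14.010)^(2.7667) = 6.5493 g.

6.55 g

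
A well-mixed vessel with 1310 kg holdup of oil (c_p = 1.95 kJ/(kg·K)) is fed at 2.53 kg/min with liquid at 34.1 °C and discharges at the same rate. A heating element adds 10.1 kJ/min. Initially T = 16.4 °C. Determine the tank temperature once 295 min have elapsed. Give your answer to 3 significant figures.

Unsteady energy balance on the tank contents: M c_p dT/dt = ṁ c_p (T_in − T) + 10.1.
τ = M/ṁ = 517.79 min; T_ss = T_in + Q̇/(ṁ c_p) = 34.1 + 10.1/(2.53·1.95) = 36.147 °C.
T approaches T_ss exponentially: T(t) = T_ss + (T₀ − T_ss) e^(−t/τ).
T(295) = 36.147 + (-19.747)·e^(−295/517.79) = 36.147 + (-19.747)·0.56568 = 24.977 °C.

25.0 °C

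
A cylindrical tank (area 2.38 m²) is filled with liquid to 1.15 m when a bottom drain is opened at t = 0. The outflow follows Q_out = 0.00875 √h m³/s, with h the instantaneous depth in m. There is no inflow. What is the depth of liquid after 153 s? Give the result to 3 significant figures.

With no inflow, A dh/dt = −0.00875 √h.
∫ h^(−1/2) dh = −(0.00875/A) ∫ dt, giving 2√h = 2√h₀ − (0.00875/A) t.
√h = √1.15 − 0.00875·153/(2·2.38) = 1.0724 − 0.28125 = 0.79113.
h = 0.79113² = 0.62589 m.

0.626 m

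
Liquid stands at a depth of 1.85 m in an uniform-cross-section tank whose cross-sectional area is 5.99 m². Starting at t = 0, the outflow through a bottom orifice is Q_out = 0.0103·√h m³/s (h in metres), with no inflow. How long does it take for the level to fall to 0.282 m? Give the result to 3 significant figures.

Unsteady balance on liquid volume: A dh/dt = −0.0103 √h.
This is separable: 2 d(√h)/dt = −0.0103/A, so √h = √h₀ − (0.0103/(2A)) t.
t = 2A(√h₀ − √h)/0.0103 = 2·5.99·(√1.85 − √0.282)/0.0103
  = 11.980 × (1.3601 − 0.53104) / 0.0103 = 964.34 s.

964 s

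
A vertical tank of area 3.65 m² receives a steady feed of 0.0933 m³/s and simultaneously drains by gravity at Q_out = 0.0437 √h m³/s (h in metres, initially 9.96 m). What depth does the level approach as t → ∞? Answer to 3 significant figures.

4.56 m

A dh/dt = Q_in − 0.0437 √h. Steady state requires inflow = outflow:
Q_in = 0.0437 √h_ss ⇒ √h_ss = 0.0933/0.0437 = 2.1350.
h_ss = 2.1350² = 4.5583 m. (Since h₀ = 9.96 m > h_ss, the level will fall toward this value.)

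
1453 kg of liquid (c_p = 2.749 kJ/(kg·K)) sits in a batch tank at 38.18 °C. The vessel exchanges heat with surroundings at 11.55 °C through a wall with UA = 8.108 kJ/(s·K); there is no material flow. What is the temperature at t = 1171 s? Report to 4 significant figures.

14.02 °C

Unsteady energy balance on the tank contents: M c_p dT/dt = −UA(T − T_amb).
dT/dt = (T_ss − T)/τ with T_ss = T_amb = 11.5500 °C, τ = M c_p/UA = 1453·2.749/8.108 = 492.637 s.
T approaches T_ss exponentially: T(t) = T_ss + (T₀ − T_ss) e^(−t/τ).
T(1171) = 11.5500 + (26.6300)·0.0928281 = 14.0220 °C.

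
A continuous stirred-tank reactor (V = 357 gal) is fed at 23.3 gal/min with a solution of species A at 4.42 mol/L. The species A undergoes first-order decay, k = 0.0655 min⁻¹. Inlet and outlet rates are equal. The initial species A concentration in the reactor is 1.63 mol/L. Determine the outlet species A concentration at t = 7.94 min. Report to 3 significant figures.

Species balance: V dC/dt = Q C_in − Q C − k V C.
This is linear with rate a = Q/V + k = 0.13077 min⁻¹.
C_ss = Q C_in/(Q + kV) = 2.2060 mol/L; C(t) = C_ss + (C₀ − C_ss) e^(−a t).
C(7.94) = 2.2060 + (-0.57605)·e^(−0.13077·7.94) = 2.2060 + (-0.57605)·0.35406 = 2.0021 mol/L.

2.00 mol/L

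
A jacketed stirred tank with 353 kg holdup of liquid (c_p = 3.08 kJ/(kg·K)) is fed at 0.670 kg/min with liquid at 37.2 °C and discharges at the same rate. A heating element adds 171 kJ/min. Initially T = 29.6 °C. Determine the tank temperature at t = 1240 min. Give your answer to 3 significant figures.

111 °C

Energy balance: M c_p dT/dt = ṁ c_p (T_in − T) + 171.
Rearrange: dT/dt = (T_ss − T)/τ with τ = M/ṁ = 526.87 min and T_ss = T_in + Q̇/(ṁ c_p) = 120.06 °C.
Solution: T(t) = T_ss + (T₀ − T_ss) e^(−t/τ).
T(1240) = 120.06 + (-90.465)·e^(−1240/526.87) = 120.06 + (-90.465)·0.095032 = 111.47 °C.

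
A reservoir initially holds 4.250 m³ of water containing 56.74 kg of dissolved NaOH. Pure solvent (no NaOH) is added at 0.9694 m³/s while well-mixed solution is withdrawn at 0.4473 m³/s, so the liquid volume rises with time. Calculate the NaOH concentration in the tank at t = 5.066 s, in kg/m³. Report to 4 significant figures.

5.437 kg/m³

Let m(t) be the amount of NaOH. Volume: V(t) = V₀ + (Q_in − Q_out) t = 4.250 + 0.522100 t; V(5.066) = 6.89496 m³.
Species balance (pure solvent in): dm/dt = −Q_out · m/V(t).
Separate: dm/m = −Q_out dt/V(t) ⇒ ln(m/m₀) = −(Q_out/(Q_in−Q_out)) ln(V/V₀).
m = m₀ (V₀/V)^(Q_out/(Q_in−Q_out)) = 56.74 × (4.250/6.89496)^(0.856732) = 37.4846 kg.
C = m/V = 37.4846/6.89496 = 5.43653 kg/m³.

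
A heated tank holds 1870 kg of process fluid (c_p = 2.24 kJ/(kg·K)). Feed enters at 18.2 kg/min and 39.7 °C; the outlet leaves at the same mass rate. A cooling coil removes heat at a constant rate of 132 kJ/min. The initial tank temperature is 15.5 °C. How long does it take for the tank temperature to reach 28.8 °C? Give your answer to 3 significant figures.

First-law balance (no shaft work): M c_p dT/dt = ṁ c_p (T_in − T) − 132.
τ = M/ṁ = 102.75 min; T_ss = T_in − Q̇/(ṁ c_p) = 36.462 °C.
T(t) = T_ss + (T₀ − T_ss) e^(−t/τ). Set T = 28.8:
e^(−t/τ) = (28.8 − 36.462)/(15.5 − 36.462) = 0.36552
t = −102.75 · ln(0.36552) = 103.41 min.

103 min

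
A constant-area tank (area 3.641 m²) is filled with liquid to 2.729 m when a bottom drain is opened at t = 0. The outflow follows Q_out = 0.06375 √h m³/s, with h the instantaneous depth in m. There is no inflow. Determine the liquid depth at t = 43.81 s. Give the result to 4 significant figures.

1.609 m

A dh/dt = −Q_out = −0.06375 √h.
Separate and integrate: 2(√h − √h₀) = −(0.06375/A) t.
√h = √2.729 − 0.06375·43.81/(2·3.641) = 1.65197 − 0.383533 = 1.26844.
h = 1.26844² = 1.60893 m.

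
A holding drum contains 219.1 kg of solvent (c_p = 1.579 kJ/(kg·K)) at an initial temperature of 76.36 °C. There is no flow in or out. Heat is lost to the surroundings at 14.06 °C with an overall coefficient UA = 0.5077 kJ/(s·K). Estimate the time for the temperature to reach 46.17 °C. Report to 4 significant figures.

M c_p dT/dt = −UA(T − T_amb).
τ = M c_p/UA = 681.424 s; T_ss = T_amb = 14.0600 °C.
T(t) = T_ss + (T₀ − T_ss)e^(−t/τ); set T = 46.17:
t = −τ ln[(T − T_ss)/(T₀ − T_ss)] = −681.424 · ln(0.515409) = 451.644 s.

451.6 s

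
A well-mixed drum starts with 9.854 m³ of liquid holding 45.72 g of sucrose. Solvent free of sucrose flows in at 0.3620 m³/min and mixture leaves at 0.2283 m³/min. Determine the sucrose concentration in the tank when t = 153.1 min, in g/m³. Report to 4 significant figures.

0.2212 g/m³

Total volume: dV/dt = Q_in − Q_out = 0.133700 m³/min, so V(t) = 9.854 + 0.133700 t and V(153.1) = 30.3235 m³.
Species balance (pure solvent in): dm/dt = −Q_out · m/V(t).
Separate: dm/m = −Q_out dt/V(t) ⇒ ln(m/m₀) = −(Q_out/(Q_in−Q_out)) ln(V/V₀).
m = m₀ (V₀/V)^(Q_out/(Q_in−Q_out)) = 45.72 × (9.854/30.3235)^(1.70755) = 6.70711 g.
C = m/V = 6.70711/30.3235 = 0.221186 g/m³.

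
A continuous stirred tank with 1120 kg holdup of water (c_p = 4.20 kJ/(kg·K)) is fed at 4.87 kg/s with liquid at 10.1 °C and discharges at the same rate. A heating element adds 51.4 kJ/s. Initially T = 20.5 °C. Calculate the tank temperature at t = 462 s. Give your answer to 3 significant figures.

M c_p dT/dt = ṁ c_p (T_in − T) + Q̇.
τ = M/ṁ = 229.98 s; T_ss = T_in + Q̇/(ṁ c_p) = 10.1 + 51.4/(4.87·4.20) = 12.613 °C.
Integrating: T(t) = T_ss + (T₀ − T_ss) e^(−t/τ).
T(462) = 12.613 + (7.8870)·e^(−462/229.98) = 12.613 + (7.8870)·0.13414 = 13.671 °C.

13.7 °C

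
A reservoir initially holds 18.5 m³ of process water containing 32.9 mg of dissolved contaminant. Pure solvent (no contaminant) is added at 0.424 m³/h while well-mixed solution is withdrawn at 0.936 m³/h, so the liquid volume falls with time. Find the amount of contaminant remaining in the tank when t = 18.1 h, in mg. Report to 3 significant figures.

Let m(t) be the amount of contaminant. Volume: V(t) = V₀ + (Q_in − Q_out) t = 18.5 − 0.51200 t; V(18.1) = 9.2328 m³.
Solute balance: dm/dt = 0 − Q_out C = −Q_out m/V(t).
dm/m = −Q_out dt/(V₀ − 0.51200 t); integrating gives ln(m/m₀) = −(Q_out/(Q_in−Q_out)) ln(V/V₀).
m = m₀ (V₀/V)^(Q_out/(Q_in−Q_out)) = 32.9 × (18.5/9.2328)^(-1.8281) = 9.2342 mg.

9.23 mg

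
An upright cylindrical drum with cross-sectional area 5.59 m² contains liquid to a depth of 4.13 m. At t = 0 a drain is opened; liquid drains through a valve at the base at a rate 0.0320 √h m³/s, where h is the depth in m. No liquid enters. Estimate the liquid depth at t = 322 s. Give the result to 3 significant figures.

With no inflow, A dh/dt = −0.0320 √h.
∫ h^(−1/2) dh = −(0.0320/A) ∫ dt, giving 2√h = 2√h₀ − (0.0320/A) t.
√h = √4.13 − 0.0320·322/(2·5.59) = 2.0322 − 0.92165 = 1.1106.
h = 1.1106² = 1.2334 m.

1.23 m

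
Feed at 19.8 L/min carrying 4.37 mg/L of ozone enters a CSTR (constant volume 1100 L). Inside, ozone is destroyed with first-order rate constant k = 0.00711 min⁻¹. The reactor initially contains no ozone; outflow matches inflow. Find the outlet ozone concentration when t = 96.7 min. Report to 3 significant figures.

2.86 mg/L

V dC/dt = Q(C_in − C) − k V C.
dC/dt = (Q/V) C_in − (Q/V + k) C; effective rate a = Q/V + k = 0.018000 + 0.00711 = 0.025110 min⁻¹.
C_ss = Q C_in/(Q + kV) = 3.1326 mg/L; C(t) = C_ss + (C₀ − C_ss) e^(−a t).
C(96.7) = 3.1326 + (-3.1326)·e^(−0.025110·96.7) = 3.1326 + (-3.1326)·0.088201 = 2.8563 mg/L.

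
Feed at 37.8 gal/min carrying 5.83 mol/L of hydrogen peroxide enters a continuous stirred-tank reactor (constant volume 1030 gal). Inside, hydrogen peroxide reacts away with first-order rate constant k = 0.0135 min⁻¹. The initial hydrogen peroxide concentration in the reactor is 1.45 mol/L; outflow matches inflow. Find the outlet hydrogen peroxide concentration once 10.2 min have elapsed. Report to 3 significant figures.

2.58 mol/L

Accumulation = in − out − consumed: V dC/dt = Q C_in − Q C − k V C.
dC/dt = (Q/V) C_in − (Q/V + k) C; effective rate a = Q/V + k = 0.036699 + 0.0135 = 0.050199 min⁻¹.
C_ss = Q C_in/(Q + kV) = 4.2621 mol/L; C(t) = C_ss + (C₀ − C_ss) e^(−a t).
C(10.2) = 4.2621 + (-2.8121)·e^(−0.050199·10.2) = 4.2621 + (-2.8121)·0.59928 = 2.5769 mol/L.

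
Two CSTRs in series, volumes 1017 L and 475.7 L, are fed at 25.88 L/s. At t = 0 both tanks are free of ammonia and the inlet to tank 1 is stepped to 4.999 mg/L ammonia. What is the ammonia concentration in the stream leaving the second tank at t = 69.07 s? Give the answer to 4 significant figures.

Each tank obeys Vᵢ dCᵢ/dt = Q(Cᵢ₋₁ − Cᵢ), so τᵢ = Vᵢ/Q.
τ₁ = 1017/25.88 = 39.2968 s; τ₂ = 475.7/25.88 = 18.3810 s.
Solving the cascade with C₁(0)=C₂(0)=0 gives C₂(t) = C_in[1 − (τ₁ e^(−t/τ₁) − τ₂ e^(−t/τ₂))/(τ₁ − τ₂)].
At t = 69.07: e^(−t/τ₁) = 0.172449, e^(−t/τ₂) = 0.0233377.
C₂ = 4.999·[1 − (39.2968·0.172449 − 18.3810·0.0233377)/(20.9158)] = 4.999·0.696510 = 3.48185 mg/L.

3.482 mg/L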